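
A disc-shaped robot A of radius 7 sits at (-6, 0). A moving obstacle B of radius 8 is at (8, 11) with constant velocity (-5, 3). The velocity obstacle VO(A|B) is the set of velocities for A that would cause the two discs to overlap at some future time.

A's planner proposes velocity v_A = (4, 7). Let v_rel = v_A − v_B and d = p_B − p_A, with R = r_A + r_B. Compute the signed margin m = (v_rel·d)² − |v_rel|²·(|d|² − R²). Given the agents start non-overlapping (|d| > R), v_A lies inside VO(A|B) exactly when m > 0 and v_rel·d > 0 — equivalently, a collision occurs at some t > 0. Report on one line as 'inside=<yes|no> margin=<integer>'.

d = (14, 11),  |d|² = 317;  R = 7+8 = 15,  c = 317−15² = 92
v_rel = (9, 4),  |v_rel|² = 97;  v_rel·d = (9)·(14) + (4)·(11) = 170
97·t² − 340·t + 92 = 0  ⇒  m = 170² − 97·92 = 19976
m = 19976 > 0,  v_rel·d = 170 > 0  ⇒  inside

inside=yes margin=19976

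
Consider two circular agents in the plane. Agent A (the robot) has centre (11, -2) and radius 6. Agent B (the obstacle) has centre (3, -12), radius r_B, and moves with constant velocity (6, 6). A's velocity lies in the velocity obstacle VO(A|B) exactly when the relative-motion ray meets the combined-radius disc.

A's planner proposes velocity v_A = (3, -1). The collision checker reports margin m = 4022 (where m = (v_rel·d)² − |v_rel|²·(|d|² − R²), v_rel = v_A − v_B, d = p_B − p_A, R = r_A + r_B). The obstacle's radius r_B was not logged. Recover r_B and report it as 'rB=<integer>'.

m = 4022
d = (-8, -10);  v_rel = (-3, -7),  |v_rel|² = 58
v_rel×d = (-3)·(-10) − (-7)·(-8) = -26
since m = R²·58 − (-26)²:  R² = (676 + 4022) / 58 = 81
R = √81 = 9  ⇒  r_B = 9 − 6 = 3

rB=3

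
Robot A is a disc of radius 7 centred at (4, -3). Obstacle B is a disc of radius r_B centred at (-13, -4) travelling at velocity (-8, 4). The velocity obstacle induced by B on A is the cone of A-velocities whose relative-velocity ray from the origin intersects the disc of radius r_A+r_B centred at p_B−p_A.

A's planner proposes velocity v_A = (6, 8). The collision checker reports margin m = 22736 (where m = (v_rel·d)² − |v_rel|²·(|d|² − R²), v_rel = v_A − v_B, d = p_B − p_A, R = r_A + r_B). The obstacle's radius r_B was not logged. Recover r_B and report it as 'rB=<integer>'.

m = 22736
d = (-17, -1);  v_rel = (14, 4),  |v_rel|² = 212
v_rel×d = (14)·(-1) − (4)·(-17) = 54
since m = R²·212 − 54²:  R² = (2916 + 22736) / 212 = 121
R = √121 = 11  ⇒  r_B = 11 − 7 = 4

rB=4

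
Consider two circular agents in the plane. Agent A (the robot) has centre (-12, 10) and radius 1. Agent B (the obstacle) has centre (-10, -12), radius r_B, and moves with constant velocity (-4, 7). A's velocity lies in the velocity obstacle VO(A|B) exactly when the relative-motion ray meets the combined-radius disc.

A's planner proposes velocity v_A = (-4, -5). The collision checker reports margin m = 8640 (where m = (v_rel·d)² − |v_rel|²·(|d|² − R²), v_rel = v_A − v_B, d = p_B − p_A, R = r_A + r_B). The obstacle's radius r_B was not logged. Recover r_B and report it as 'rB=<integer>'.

m = 8640
d = (2, -22);  v_rel = (0, -12),  |v_rel|² = 144
v_rel×d = (0)·(-22) − (-12)·(2) = 24
since m = R²·144 − 24²:  R² = (576 + 8640) / 144 = 64
R = √64 = 8  ⇒  r_B = 8 − 1 = 7

rB=7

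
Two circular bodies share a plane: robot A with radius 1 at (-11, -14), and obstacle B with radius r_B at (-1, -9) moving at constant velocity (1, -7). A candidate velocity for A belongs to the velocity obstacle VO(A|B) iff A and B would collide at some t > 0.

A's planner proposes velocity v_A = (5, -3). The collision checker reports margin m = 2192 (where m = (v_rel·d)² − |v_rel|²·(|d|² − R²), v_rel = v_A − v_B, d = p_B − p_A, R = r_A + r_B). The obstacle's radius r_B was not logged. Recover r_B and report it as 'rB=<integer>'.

m = 2192
d = (10, 5);  v_rel = (4, 4),  |v_rel|² = 32
v_rel×d = (4)·(5) − (4)·(10) = -20
since m = R²·32 − (-20)²:  R² = (400 + 2192) / 32 = 81
R = √81 = 9  ⇒  r_B = 9 − 1 = 8

rB=8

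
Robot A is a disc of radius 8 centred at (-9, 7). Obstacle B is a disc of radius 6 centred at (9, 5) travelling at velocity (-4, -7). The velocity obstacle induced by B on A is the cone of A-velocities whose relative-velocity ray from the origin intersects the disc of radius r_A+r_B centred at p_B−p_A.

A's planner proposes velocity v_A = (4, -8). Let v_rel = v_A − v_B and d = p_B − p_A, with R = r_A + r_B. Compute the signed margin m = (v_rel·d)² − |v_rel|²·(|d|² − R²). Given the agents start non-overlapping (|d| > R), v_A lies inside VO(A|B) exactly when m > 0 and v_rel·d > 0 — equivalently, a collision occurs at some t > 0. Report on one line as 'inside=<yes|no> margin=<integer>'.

d = (18, -2),  |d|² = 328;  R = 8+6 = 14,  c = 328−14² = 132
v_rel = (8, -1),  |v_rel|² = 65;  v_rel·d = (8)·(18) + (-1)·(-2) = 146
65·t² − 292·t + 132 = 0  ⇒  m = 146² − 65·132 = 12736
m = 12736 > 0,  v_rel·d = 146 > 0  ⇒  inside

inside=yes margin=12736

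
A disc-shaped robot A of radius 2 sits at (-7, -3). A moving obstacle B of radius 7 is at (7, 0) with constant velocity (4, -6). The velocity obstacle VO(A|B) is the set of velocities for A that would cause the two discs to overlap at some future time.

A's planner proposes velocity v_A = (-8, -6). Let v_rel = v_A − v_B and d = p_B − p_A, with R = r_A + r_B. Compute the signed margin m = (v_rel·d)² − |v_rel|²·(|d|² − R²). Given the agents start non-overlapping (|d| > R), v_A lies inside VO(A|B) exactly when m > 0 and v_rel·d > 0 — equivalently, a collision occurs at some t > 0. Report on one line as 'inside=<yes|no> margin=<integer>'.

d = (14, 3),  |d|² = 205;  R = 2+7 = 9,  c = 205−9² = 124
v_rel = (-12, 0),  |v_rel|² = 144;  v_rel·d = (-12)·(14) + (0)·(3) = -168
144·t² + 336·t + 124 = 0  ⇒  m = (-168)² − 144·124 = 10368
m = 10368 > 0,  v_rel·d = -168 < 0  ⇒  outside

inside=no margin=10368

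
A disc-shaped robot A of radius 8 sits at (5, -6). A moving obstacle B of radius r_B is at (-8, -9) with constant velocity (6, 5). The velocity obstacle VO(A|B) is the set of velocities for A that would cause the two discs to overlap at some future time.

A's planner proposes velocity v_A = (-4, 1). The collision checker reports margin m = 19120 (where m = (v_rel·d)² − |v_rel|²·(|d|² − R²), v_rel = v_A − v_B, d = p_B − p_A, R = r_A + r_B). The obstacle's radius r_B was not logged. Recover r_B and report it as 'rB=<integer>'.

m = 19120
d = (-13, -3);  v_rel = (-10, -4),  |v_rel|² = 116
v_rel×d = (-10)·(-3) − (-4)·(-13) = -22
since m = R²·116 − (-22)²:  R² = (484 + 19120) / 116 = 169
R = √169 = 13  ⇒  r_B = 13 − 8 = 5

rB=5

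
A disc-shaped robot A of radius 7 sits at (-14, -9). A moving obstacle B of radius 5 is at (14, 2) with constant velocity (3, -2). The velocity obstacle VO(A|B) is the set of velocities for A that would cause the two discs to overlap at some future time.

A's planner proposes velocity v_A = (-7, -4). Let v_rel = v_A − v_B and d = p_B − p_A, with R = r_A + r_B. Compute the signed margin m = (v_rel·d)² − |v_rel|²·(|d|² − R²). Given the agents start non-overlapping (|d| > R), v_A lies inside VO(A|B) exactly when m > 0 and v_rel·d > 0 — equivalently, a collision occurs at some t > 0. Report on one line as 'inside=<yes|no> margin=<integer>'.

d = (28, 11),  |d|² = 905;  R = 7+5 = 12,  c = 905−12² = 761
v_rel = (-10, -2),  |v_rel|² = 104;  v_rel·d = (-10)·(28) + (-2)·(11) = -302
104·t² + 604·t + 761 = 0  ⇒  m = (-302)² − 104·761 = 12060
m = 12060 > 0,  v_rel·d = -302 < 0  ⇒  outside

inside=no margin=12060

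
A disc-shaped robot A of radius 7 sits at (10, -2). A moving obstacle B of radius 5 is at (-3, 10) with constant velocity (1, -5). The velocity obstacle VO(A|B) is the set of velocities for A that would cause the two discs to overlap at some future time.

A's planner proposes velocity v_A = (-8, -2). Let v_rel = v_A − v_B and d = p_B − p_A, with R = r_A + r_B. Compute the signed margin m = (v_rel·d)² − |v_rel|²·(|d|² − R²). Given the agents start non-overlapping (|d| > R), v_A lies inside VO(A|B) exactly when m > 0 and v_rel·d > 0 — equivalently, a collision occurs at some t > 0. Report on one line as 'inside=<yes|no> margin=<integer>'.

d = (-13, 12),  |d|² = 313;  R = 7+5 = 12,  c = 313−12² = 169
v_rel = (-9, 3),  |v_rel|² = 90;  v_rel·d = (-9)·(-13) + (3)·(12) = 153
90·t² − 306·t + 169 = 0  ⇒  m = 153² − 90·169 = 8199
m = 8199 > 0,  v_rel·d = 153 > 0  ⇒  inside

inside=yes margin=8199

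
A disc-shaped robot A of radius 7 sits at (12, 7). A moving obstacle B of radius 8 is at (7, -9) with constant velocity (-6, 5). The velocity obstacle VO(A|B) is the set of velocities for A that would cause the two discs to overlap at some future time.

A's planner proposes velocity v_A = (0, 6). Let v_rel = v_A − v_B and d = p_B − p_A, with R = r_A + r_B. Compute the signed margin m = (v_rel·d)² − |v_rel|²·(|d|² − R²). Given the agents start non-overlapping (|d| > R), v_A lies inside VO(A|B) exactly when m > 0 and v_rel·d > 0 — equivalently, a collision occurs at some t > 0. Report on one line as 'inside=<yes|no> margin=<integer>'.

d = (-5, -16),  |d|² = 281;  R = 7+8 = 15,  c = 281−15² = 56
v_rel = (6, 1),  |v_rel|² = 37;  v_rel·d = (6)·(-5) + (1)·(-16) = -46
37·t² + 92·t + 56 = 0  ⇒  m = (-46)² − 37·56 = 44
m = 44 > 0,  v_rel·d = -46 < 0  ⇒  outside

inside=no margin=44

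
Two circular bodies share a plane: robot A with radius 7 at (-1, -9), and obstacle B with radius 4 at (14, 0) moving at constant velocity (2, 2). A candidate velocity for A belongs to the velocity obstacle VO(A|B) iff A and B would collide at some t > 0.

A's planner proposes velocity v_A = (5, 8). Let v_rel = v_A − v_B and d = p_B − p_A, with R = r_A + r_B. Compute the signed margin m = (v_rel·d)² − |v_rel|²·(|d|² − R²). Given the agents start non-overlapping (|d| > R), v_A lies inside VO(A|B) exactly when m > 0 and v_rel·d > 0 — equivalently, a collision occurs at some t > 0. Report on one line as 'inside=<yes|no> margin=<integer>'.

d = (15, 9),  |d|² = 306;  R = 7+4 = 11,  c = 306−11² = 185
v_rel = (3, 6),  |v_rel|² = 45;  v_rel·d = (3)·(15) + (6)·(9) = 99
45·t² − 198·t + 185 = 0  ⇒  m = 99² − 45·185 = 1476
m = 1476 > 0,  v_rel·d = 99 > 0  ⇒  inside

inside=yes margin=1476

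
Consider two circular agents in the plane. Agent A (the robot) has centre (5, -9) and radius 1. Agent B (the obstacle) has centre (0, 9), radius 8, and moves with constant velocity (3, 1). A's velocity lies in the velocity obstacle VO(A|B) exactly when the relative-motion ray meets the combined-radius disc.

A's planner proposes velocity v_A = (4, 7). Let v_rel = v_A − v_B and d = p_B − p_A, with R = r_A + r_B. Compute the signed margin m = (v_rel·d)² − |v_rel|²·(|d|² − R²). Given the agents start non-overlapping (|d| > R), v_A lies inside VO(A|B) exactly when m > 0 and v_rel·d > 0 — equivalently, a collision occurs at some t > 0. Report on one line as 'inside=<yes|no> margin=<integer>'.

d = (-5, 18),  |d|² = 349;  R = 1+8 = 9,  c = 349−9² = 268
v_rel = (1, 6),  |v_rel|² = 37;  v_rel·d = (1)·(-5) + (6)·(18) = 103
37·t² − 206·t + 268 = 0  ⇒  m = 103² − 37·268 = 693
m = 693 > 0,  v_rel·d = 103 > 0  ⇒  inside

inside=yes margin=693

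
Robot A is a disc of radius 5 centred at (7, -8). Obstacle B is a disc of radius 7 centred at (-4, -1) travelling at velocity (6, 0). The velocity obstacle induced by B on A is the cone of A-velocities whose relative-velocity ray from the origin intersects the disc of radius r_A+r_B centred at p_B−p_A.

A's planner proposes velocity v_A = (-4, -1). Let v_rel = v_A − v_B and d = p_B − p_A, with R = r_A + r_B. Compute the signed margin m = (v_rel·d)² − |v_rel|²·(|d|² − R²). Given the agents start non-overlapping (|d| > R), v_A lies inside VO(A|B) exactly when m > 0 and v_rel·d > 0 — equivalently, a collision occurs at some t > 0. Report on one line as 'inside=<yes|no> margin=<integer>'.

d = (-11, 7),  |d|² = 170;  R = 5+7 = 12,  c = 170−12² = 26
v_rel = (-10, -1),  |v_rel|² = 101;  v_rel·d = (-10)·(-11) + (-1)·(7) = 103
101·t² − 206·t + 26 = 0  ⇒  m = 103² − 101·26 = 7983
m = 7983 > 0,  v_rel·d = 103 > 0  ⇒  inside

inside=yes margin=7983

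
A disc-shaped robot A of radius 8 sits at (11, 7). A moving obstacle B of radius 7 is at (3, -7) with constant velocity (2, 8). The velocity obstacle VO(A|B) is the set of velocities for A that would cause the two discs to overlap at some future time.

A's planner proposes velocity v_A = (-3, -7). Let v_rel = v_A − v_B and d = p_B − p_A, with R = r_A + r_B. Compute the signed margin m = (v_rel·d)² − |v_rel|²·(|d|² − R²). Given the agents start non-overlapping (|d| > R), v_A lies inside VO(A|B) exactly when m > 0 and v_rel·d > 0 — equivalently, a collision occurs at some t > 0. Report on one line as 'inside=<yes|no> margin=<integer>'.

d = (-8, -14),  |d|² = 260;  R = 8+7 = 15,  c = 260−15² = 35
v_rel = (-5, -15),  |v_rel|² = 250;  v_rel·d = (-5)·(-8) + (-15)·(-14) = 250
250·t² − 500·t + 35 = 0  ⇒  m = 250² − 250·35 = 53750
m = 53750 > 0,  v_rel·d = 250 > 0  ⇒  inside

inside=yes margin=53750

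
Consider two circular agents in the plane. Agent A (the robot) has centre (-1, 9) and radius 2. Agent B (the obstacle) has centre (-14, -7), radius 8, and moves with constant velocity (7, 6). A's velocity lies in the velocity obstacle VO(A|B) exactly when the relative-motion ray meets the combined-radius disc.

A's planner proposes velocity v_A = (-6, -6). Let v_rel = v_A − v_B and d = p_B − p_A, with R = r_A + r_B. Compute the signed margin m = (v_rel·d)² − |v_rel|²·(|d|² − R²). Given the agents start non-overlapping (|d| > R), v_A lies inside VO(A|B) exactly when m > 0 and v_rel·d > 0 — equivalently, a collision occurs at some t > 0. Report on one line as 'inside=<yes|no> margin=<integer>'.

d = (-13, -16),  |d|² = 425;  R = 2+8 = 10,  c = 425−10² = 325
v_rel = (-13, -12),  |v_rel|² = 313;  v_rel·d = (-13)·(-13) + (-12)·(-16) = 361
313·t² − 722·t + 325 = 0  ⇒  m = 361² − 313·325 = 28596
m = 28596 > 0,  v_rel·d = 361 > 0  ⇒  inside

inside=yes margin=28596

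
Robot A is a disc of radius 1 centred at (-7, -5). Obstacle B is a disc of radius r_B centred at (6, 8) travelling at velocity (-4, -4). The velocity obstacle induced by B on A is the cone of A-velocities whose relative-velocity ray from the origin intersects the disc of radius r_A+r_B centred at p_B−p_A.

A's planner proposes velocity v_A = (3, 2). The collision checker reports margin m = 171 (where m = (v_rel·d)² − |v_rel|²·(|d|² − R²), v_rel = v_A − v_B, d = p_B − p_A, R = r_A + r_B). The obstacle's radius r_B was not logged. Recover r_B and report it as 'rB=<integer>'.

m = 171
d = (13, 13);  v_rel = (7, 6),  |v_rel|² = 85
v_rel×d = (7)·(13) − (6)·(13) = 13
since m = R²·85 − 13²:  R² = (169 + 171) / 85 = 4
R = √4 = 2  ⇒  r_B = 2 − 1 = 1

rB=1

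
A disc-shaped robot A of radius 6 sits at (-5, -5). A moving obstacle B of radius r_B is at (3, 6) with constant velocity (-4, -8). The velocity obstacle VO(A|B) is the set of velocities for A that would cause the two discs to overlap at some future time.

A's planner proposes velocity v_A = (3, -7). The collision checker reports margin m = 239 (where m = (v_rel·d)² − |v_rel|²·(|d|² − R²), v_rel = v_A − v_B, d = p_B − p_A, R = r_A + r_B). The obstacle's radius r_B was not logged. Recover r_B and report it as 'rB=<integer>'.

m = 239
d = (8, 11);  v_rel = (7, 1),  |v_rel|² = 50
v_rel×d = (7)·(11) − (1)·(8) = 69
since m = R²·50 − 69²:  R² = (4761 + 239) / 50 = 100
R = √100 = 10  ⇒  r_B = 10 − 6 = 4

rB=4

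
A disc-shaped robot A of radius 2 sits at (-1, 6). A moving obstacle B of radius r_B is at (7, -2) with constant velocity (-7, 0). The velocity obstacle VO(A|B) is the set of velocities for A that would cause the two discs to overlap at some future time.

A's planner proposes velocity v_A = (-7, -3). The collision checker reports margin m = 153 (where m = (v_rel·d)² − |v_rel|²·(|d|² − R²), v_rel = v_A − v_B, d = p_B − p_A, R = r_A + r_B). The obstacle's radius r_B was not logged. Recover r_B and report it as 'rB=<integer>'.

m = 153
d = (8, -8);  v_rel = (0, -3),  |v_rel|² = 9
v_rel×d = (0)·(-8) − (-3)·(8) = 24
since m = R²·9 − 24²:  R² = (576 + 153) / 9 = 81
R = √81 = 9  ⇒  r_B = 9 − 2 = 7

rB=7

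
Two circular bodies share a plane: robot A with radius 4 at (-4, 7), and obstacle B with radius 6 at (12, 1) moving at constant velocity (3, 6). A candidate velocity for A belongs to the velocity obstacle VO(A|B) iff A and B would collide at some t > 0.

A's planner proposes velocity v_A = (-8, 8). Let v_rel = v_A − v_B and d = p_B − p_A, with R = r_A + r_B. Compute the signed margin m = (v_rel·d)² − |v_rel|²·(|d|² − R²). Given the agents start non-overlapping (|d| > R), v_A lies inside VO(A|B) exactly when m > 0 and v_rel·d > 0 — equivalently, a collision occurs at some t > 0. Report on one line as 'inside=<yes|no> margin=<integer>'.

d = (16, -6),  |d|² = 292;  R = 4+6 = 10,  c = 292−10² = 192
v_rel = (-11, 2),  |v_rel|² = 125;  v_rel·d = (-11)·(16) + (2)·(-6) = -188
125·t² + 376·t + 192 = 0  ⇒  m = (-188)² − 125·192 = 11344
m = 11344 > 0,  v_rel·d = -188 < 0  ⇒  outside

inside=no margin=11344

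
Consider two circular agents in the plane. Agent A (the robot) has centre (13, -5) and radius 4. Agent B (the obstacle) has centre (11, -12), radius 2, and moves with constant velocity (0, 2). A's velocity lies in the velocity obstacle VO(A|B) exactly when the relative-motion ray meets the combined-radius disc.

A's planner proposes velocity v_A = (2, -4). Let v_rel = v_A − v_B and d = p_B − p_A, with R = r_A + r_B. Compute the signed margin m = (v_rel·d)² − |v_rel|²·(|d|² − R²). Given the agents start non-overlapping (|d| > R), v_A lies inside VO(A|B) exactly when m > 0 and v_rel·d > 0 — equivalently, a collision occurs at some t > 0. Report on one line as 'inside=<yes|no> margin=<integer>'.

d = (-2, -7),  |d|² = 53;  R = 4+2 = 6,  c = 53−6² = 17
v_rel = (2, -6),  |v_rel|² = 40;  v_rel·d = (2)·(-2) + (-6)·(-7) = 38
40·t² − 76·t + 17 = 0  ⇒  m = 38² − 40·17 = 764
m = 764 > 0,  v_rel·d = 38 > 0  ⇒  inside

inside=yes margin=764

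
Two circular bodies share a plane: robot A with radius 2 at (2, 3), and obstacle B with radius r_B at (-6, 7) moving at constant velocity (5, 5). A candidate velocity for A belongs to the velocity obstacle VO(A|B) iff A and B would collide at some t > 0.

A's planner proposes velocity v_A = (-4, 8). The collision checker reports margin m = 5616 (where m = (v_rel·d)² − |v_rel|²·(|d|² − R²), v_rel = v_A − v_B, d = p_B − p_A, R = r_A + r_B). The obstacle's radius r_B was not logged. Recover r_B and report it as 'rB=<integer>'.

m = 5616
d = (-8, 4);  v_rel = (-9, 3),  |v_rel|² = 90
v_rel×d = (-9)·(4) − (3)·(-8) = -12
since m = R²·90 − (-12)²:  R² = (144 + 5616) / 90 = 64
R = √64 = 8  ⇒  r_B = 8 − 2 = 6

rB=6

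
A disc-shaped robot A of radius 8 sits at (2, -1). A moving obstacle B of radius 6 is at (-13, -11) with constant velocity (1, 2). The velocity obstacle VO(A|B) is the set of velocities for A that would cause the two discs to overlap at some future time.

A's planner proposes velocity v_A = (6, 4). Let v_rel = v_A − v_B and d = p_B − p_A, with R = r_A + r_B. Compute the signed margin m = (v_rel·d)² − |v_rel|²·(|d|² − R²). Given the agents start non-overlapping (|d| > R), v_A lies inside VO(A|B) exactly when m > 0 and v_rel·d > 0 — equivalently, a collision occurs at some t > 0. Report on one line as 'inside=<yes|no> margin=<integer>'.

d = (-15, -10),  |d|² = 325;  R = 8+6 = 14,  c = 325−14² = 129
v_rel = (5, 2),  |v_rel|² = 29;  v_rel·d = (5)·(-15) + (2)·(-10) = -95
29·t² + 190·t + 129 = 0  ⇒  m = (-95)² − 29·129 = 5284
m = 5284 > 0,  v_rel·d = -95 < 0  ⇒  outside

inside=no margin=5284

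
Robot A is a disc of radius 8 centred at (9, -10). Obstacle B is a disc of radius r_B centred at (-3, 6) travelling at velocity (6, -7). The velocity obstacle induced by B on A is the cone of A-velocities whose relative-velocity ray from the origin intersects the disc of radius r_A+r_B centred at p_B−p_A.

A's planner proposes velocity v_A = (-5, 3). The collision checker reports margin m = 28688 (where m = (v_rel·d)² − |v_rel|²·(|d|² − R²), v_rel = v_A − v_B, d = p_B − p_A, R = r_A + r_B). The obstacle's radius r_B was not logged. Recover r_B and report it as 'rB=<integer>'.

m = 28688
d = (-12, 16);  v_rel = (-11, 10),  |v_rel|² = 221
v_rel×d = (-11)·(16) − (10)·(-12) = -56
since m = R²·221 − (-56)²:  R² = (3136 + 28688) / 221 = 144
R = √144 = 12  ⇒  r_B = 12 − 8 = 4

rB=4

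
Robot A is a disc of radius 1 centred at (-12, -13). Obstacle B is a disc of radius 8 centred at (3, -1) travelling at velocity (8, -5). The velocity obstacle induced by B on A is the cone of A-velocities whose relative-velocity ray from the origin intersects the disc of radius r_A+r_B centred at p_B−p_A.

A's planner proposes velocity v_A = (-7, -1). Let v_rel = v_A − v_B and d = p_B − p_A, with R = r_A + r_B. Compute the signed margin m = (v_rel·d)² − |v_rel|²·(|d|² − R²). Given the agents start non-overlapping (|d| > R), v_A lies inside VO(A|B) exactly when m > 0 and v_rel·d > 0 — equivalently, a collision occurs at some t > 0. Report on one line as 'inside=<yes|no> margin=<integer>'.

d = (15, 12),  |d|² = 369;  R = 1+8 = 9,  c = 369−9² = 288
v_rel = (-15, 4),  |v_rel|² = 241;  v_rel·d = (-15)·(15) + (4)·(12) = -177
241·t² + 354·t + 288 = 0  ⇒  m = (-177)² − 241·288 = -38079
m = -38079 < 0,  v_rel·d = -177 < 0  ⇒  outside

inside=no margin=-38079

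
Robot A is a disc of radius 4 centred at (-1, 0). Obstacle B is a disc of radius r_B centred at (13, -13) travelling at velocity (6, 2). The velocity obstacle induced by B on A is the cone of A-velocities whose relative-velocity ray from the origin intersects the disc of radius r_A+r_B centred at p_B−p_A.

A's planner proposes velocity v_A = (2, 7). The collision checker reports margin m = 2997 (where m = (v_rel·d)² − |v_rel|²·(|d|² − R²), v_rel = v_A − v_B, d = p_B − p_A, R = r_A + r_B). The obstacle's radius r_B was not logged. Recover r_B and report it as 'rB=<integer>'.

m = 2997
d = (14, -13);  v_rel = (-4, 5),  |v_rel|² = 41
v_rel×d = (-4)·(-13) − (5)·(14) = -18
since m = R²·41 − (-18)²:  R² = (324 + 2997) / 41 = 81
R = √81 = 9  ⇒  r_B = 9 − 4 = 5

rB=5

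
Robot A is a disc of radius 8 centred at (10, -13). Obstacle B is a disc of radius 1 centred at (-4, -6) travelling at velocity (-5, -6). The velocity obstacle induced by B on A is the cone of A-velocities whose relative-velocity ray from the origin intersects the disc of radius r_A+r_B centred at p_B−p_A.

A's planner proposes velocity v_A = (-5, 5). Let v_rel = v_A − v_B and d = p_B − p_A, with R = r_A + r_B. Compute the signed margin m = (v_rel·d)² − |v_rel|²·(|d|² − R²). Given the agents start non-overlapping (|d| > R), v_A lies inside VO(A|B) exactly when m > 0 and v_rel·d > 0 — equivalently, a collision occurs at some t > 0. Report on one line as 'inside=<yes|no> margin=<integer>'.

d = (-14, 7),  |d|² = 245;  R = 8+1 = 9,  c = 245−9² = 164
v_rel = (0, 11),  |v_rel|² = 121;  v_rel·d = (0)·(-14) + (11)·(7) = 77
121·t² − 154·t + 164 = 0  ⇒  m = 77² − 121·164 = -13915
m = -13915 < 0,  v_rel·d = 77 > 0  ⇒  outside

inside=no margin=-13915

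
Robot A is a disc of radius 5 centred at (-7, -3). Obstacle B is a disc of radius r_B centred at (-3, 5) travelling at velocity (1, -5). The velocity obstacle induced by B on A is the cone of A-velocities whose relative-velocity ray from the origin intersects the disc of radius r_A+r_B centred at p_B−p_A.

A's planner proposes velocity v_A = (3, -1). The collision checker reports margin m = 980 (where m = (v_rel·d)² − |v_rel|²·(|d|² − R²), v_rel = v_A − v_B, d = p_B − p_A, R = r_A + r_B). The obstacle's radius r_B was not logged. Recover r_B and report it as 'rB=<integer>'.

m = 980
d = (4, 8);  v_rel = (2, 4),  |v_rel|² = 20
v_rel×d = (2)·(8) − (4)·(4) = 0
since m = R²·20 − 0²:  R² = (0 + 980) / 20 = 49
R = √49 = 7  ⇒  r_B = 7 − 5 = 2

rB=2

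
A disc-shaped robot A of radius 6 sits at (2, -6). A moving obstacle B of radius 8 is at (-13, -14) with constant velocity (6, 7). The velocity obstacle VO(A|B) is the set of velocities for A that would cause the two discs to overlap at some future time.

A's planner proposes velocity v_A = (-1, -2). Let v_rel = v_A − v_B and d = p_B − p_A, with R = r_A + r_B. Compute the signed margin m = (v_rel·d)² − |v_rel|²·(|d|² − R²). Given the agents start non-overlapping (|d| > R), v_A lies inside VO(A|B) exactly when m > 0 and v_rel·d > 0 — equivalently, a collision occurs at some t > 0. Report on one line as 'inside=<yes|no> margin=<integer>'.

d = (-15, -8),  |d|² = 289;  R = 6+8 = 14,  c = 289−14² = 93
v_rel = (-7, -9),  |v_rel|² = 130;  v_rel·d = (-7)·(-15) + (-9)·(-8) = 177
130·t² − 354·t + 93 = 0  ⇒  m = 177² − 130·93 = 19239
m = 19239 > 0,  v_rel·d = 177 > 0  ⇒  inside

inside=yes margin=19239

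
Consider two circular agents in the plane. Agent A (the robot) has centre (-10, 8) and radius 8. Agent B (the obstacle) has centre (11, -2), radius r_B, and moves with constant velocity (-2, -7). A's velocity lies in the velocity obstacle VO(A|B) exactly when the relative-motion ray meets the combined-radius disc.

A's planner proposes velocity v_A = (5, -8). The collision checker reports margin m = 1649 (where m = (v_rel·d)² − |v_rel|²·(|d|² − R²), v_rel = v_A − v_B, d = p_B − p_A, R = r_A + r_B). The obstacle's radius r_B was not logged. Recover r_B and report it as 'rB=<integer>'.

m = 1649
d = (21, -10);  v_rel = (7, -1),  |v_rel|² = 50
v_rel×d = (7)·(-10) − (-1)·(21) = -49
since m = R²·50 − (-49)²:  R² = (2401 + 1649) / 50 = 81
R = √81 = 9  ⇒  r_B = 9 − 8 = 1

rB=1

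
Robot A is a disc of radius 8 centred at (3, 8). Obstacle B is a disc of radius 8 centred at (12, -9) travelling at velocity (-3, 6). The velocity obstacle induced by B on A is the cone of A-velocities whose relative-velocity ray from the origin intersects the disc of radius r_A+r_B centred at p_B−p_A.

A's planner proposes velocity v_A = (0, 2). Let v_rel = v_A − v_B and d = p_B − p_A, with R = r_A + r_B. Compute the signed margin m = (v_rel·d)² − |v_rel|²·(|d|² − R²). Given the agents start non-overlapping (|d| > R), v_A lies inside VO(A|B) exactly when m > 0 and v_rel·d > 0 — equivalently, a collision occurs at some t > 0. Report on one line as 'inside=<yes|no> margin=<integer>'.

d = (9, -17),  |d|² = 370;  R = 8+8 = 16,  c = 370−16² = 114
v_rel = (3, -4),  |v_rel|² = 25;  v_rel·d = (3)·(9) + (-4)·(-17) = 95
25·t² − 190·t + 114 = 0  ⇒  m = 95² − 25·114 = 6175
m = 6175 > 0,  v_rel·d = 95 > 0  ⇒  inside

inside=yes margin=6175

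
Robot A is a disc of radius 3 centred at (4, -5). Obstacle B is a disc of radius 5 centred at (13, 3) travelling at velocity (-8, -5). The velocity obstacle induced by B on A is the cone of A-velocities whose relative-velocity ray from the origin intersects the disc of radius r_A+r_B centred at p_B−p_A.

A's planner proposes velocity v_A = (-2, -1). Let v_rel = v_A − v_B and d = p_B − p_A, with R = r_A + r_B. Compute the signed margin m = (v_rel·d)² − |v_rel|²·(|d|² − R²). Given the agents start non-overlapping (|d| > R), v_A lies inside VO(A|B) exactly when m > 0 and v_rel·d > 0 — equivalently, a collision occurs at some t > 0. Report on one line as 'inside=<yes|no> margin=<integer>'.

d = (9, 8),  |d|² = 145;  R = 3+5 = 8,  c = 145−8² = 81
v_rel = (6, 4),  |v_rel|² = 52;  v_rel·d = (6)·(9) + (4)·(8) = 86
52·t² − 172·t + 81 = 0  ⇒  m = 86² − 52·81 = 3184
m = 3184 > 0,  v_rel·d = 86 > 0  ⇒  inside

inside=yes margin=3184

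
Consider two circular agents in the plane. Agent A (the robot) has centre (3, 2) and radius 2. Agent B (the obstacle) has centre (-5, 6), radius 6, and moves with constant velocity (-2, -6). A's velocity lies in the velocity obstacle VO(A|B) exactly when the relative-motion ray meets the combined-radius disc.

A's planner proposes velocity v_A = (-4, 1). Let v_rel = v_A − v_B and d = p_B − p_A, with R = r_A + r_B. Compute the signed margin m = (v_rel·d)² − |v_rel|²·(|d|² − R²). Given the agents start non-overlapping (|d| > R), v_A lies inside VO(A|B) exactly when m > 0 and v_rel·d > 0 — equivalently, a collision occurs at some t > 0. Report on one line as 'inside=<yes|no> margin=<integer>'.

d = (-8, 4),  |d|² = 80;  R = 2+6 = 8,  c = 80−8² = 16
v_rel = (-2, 7),  |v_rel|² = 53;  v_rel·d = (-2)·(-8) + (7)·(4) = 44
53·t² − 88·t + 16 = 0  ⇒  m = 44² − 53·16 = 1088
m = 1088 > 0,  v_rel·d = 44 > 0  ⇒  inside

inside=yes margin=1088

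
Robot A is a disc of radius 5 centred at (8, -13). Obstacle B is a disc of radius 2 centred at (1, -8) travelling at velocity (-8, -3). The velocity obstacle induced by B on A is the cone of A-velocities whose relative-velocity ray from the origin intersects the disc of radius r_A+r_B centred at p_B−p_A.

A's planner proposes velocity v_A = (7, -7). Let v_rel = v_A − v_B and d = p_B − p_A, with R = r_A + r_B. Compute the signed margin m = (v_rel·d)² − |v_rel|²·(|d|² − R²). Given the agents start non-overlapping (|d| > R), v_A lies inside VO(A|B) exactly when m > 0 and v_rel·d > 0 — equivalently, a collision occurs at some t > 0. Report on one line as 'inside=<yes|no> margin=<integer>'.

d = (-7, 5),  |d|² = 74;  R = 5+2 = 7,  c = 74−7² = 25
v_rel = (15, -4),  |v_rel|² = 241;  v_rel·d = (15)·(-7) + (-4)·(5) = -125
241·t² + 250·t + 25 = 0  ⇒  m = (-125)² − 241·25 = 9600
m = 9600 > 0,  v_rel·d = -125 < 0  ⇒  outside

inside=no margin=9600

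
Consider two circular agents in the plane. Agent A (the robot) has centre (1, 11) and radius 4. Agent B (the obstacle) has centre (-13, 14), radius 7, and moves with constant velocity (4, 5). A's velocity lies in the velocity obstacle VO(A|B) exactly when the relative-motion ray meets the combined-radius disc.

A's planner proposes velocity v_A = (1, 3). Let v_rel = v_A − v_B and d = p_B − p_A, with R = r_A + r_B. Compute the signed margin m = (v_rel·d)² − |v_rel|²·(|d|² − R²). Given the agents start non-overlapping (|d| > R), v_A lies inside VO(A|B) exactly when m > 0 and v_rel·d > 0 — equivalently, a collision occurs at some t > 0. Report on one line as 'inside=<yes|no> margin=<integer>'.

d = (-14, 3),  |d|² = 205;  R = 4+7 = 11,  c = 205−11² = 84
v_rel = (-3, -2),  |v_rel|² = 13;  v_rel·d = (-3)·(-14) + (-2)·(3) = 36
13·t² − 72·t + 84 = 0  ⇒  m = 36² − 13·84 = 204
m = 204 > 0,  v_rel·d = 36 > 0  ⇒  inside

inside=yes margin=204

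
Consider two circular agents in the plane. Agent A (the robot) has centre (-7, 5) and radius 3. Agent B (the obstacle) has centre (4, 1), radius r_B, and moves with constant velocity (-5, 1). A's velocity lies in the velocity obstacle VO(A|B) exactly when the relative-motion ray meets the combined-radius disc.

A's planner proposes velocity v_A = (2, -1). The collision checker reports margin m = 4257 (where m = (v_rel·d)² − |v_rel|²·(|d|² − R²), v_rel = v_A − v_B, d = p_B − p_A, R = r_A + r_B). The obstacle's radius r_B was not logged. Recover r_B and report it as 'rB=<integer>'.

m = 4257
d = (11, -4);  v_rel = (7, -2),  |v_rel|² = 53
v_rel×d = (7)·(-4) − (-2)·(11) = -6
since m = R²·53 − (-6)²:  R² = (36 + 4257) / 53 = 81
R = √81 = 9  ⇒  r_B = 9 − 3 = 6

rB=6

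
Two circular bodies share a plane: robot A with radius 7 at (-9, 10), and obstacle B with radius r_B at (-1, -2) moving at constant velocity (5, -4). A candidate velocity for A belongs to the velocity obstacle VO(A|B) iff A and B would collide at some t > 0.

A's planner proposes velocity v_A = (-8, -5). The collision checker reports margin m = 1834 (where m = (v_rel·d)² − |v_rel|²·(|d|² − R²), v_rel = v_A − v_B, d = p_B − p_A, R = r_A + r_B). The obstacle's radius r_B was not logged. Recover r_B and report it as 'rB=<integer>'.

m = 1834
d = (8, -12);  v_rel = (-13, -1),  |v_rel|² = 170
v_rel×d = (-13)·(-12) − (-1)·(8) = 164
since m = R²·170 − 164²:  R² = (26896 + 1834) / 170 = 169
R = √169 = 13  ⇒  r_B = 13 − 7 = 6

rB=6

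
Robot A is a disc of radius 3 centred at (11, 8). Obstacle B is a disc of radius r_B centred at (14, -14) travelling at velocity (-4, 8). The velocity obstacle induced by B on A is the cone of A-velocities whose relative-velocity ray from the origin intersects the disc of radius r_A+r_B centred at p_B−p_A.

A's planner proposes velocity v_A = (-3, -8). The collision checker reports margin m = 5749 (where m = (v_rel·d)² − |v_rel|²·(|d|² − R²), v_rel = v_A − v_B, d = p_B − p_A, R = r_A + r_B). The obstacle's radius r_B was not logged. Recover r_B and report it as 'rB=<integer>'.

m = 5749
d = (3, -22);  v_rel = (1, -16),  |v_rel|² = 257
v_rel×d = (1)·(-22) − (-16)·(3) = 26
since m = R²·257 − 26²:  R² = (676 + 5749) / 257 = 25
R = √25 = 5  ⇒  r_B = 5 − 3 = 2

rB=2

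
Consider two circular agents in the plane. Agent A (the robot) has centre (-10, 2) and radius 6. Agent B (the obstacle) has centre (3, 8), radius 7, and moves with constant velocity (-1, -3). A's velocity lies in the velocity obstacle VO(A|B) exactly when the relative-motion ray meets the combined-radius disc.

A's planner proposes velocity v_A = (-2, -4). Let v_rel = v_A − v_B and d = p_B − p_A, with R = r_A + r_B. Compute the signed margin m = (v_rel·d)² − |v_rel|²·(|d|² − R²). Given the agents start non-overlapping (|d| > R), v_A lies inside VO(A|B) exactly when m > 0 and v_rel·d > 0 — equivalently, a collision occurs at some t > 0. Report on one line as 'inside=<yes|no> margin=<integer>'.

d = (13, 6),  |d|² = 205;  R = 6+7 = 13,  c = 205−13² = 36
v_rel = (-1, -1),  |v_rel|² = 2;  v_rel·d = (-1)·(13) + (-1)·(6) = -19
2·t² + 38·t + 36 = 0  ⇒  m = (-19)² − 2·36 = 289
m = 289 > 0,  v_rel·d = -19 < 0  ⇒  outside

inside=no margin=289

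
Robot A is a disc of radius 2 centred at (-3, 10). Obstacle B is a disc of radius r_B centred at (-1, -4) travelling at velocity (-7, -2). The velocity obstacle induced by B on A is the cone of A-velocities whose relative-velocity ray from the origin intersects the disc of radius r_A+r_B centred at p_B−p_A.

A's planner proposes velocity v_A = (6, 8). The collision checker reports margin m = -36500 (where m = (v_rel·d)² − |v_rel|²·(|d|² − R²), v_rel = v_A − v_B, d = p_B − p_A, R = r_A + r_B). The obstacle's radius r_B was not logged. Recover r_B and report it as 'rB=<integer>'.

m = -36500
d = (2, -14);  v_rel = (13, 10),  |v_rel|² = 269
v_rel×d = (13)·(-14) − (10)·(2) = -202
since m = R²·269 − (-202)²:  R² = (40804 + -36500) / 269 = 16
R = √16 = 4  ⇒  r_B = 4 − 2 = 2

rB=2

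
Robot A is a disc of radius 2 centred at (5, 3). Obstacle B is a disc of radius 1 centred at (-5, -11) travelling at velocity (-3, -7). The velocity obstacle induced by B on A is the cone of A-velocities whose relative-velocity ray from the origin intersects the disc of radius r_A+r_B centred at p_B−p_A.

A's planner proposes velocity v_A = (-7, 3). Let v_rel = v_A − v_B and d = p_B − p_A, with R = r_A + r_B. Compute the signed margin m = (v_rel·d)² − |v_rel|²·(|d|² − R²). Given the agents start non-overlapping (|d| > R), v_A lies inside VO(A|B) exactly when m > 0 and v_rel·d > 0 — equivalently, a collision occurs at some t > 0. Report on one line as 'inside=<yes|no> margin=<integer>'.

d = (-10, -14),  |d|² = 296;  R = 2+1 = 3,  c = 296−3² = 287
v_rel = (-4, 10),  |v_rel|² = 116;  v_rel·d = (-4)·(-10) + (10)·(-14) = -100
116·t² + 200·t + 287 = 0  ⇒  m = (-100)² − 116·287 = -23292
m = -23292 < 0,  v_rel·d = -100 < 0  ⇒  outside

inside=no margin=-23292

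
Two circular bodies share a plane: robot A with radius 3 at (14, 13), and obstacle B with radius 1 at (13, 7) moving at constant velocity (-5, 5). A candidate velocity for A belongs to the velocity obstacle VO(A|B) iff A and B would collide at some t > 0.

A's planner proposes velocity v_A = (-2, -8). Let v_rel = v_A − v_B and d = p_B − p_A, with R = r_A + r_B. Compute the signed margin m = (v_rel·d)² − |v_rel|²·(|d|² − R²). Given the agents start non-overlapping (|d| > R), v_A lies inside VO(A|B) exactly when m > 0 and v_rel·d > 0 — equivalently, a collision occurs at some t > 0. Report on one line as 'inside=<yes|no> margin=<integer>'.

d = (-1, -6),  |d|² = 37;  R = 3+1 = 4,  c = 37−4² = 21
v_rel = (3, -13),  |v_rel|² = 178;  v_rel·d = (3)·(-1) + (-13)·(-6) = 75
178·t² − 150·t + 21 = 0  ⇒  m = 75² − 178·21 = 1887
m = 1887 > 0,  v_rel·d = 75 > 0  ⇒  inside

inside=yes margin=1887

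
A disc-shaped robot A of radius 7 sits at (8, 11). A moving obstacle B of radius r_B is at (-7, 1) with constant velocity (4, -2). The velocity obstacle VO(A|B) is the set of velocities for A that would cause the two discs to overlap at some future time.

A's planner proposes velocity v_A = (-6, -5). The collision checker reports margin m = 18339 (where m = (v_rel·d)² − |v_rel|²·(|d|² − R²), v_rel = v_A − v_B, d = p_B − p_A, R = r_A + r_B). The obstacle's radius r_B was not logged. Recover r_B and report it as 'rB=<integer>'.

m = 18339
d = (-15, -10);  v_rel = (-10, -3),  |v_rel|² = 109
v_rel×d = (-10)·(-10) − (-3)·(-15) = 55
since m = R²·109 − 55²:  R² = (3025 + 18339) / 109 = 196
R = √196 = 14  ⇒  r_B = 14 − 7 = 7

rB=7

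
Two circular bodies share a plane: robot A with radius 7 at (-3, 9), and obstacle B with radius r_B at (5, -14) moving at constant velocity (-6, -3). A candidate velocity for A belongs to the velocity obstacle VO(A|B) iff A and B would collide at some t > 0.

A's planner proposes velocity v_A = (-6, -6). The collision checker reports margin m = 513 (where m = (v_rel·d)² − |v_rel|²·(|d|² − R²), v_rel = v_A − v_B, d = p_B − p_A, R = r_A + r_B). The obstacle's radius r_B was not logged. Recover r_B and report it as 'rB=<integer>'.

m = 513
d = (8, -23);  v_rel = (0, -3),  |v_rel|² = 9
v_rel×d = (0)·(-23) − (-3)·(8) = 24
since m = R²·9 − 24²:  R² = (576 + 513) / 9 = 121
R = √121 = 11  ⇒  r_B = 11 − 7 = 4

rB=4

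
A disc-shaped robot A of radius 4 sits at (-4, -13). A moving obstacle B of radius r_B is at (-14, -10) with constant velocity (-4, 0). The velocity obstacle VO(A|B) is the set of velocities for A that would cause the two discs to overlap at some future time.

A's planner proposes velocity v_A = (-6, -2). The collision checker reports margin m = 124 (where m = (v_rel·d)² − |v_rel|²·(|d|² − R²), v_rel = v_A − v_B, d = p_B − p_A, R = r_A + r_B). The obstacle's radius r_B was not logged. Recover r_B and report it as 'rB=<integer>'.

m = 124
d = (-10, 3);  v_rel = (-2, -2),  |v_rel|² = 8
v_rel×d = (-2)·(3) − (-2)·(-10) = -26
since m = R²·8 − (-26)²:  R² = (676 + 124) / 8 = 100
R = √100 = 10  ⇒  r_B = 10 − 4 = 6

rB=6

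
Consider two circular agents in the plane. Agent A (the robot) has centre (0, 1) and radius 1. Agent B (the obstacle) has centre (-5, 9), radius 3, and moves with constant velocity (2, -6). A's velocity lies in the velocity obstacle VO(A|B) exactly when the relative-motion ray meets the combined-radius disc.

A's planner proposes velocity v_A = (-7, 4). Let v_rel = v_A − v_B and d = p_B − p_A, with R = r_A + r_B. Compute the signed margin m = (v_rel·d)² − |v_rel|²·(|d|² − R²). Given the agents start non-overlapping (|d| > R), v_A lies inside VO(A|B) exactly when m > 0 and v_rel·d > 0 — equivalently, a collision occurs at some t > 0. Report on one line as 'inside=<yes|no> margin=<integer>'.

d = (-5, 8),  |d|² = 89;  R = 1+3 = 4,  c = 89−4² = 73
v_rel = (-9, 10),  |v_rel|² = 181;  v_rel·d = (-9)·(-5) + (10)·(8) = 125
181·t² − 250·t + 73 = 0  ⇒  m = 125² − 181·73 = 2412
m = 2412 > 0,  v_rel·d = 125 > 0  ⇒  inside

inside=yes margin=2412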